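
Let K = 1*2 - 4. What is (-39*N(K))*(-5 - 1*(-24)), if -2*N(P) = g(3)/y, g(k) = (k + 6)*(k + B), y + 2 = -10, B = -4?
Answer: 2223/8 ≈ 277.88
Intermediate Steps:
K = -2 (K = 2 - 4 = -2)
y = -12 (y = -2 - 10 = -12)
g(k) = (-4 + k)*(6 + k) (g(k) = (k + 6)*(k - 4) = (6 + k)*(-4 + k) = (-4 + k)*(6 + k))
N(P) = -3/8 (N(P) = -(-24 + 3² + 2*3)/(2*(-12)) = -(-24 + 9 + 6)*(-1)/(2*12) = -(-9)*(-1)/(2*12) = -½*¾ = -3/8)
(-39*N(K))*(-5 - 1*(-24)) = (-39*(-3/8))*(-5 - 1*(-24)) = 117*(-5 + 24)/8 = (117/8)*19 = 2223/8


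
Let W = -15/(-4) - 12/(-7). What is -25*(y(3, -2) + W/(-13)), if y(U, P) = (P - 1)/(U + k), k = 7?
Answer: 6555/364 ≈ 18.008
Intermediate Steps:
W = 153/28 (W = -15*(-¼) - 12*(-⅐) = 15/4 + 12/7 = 153/28 ≈ 5.4643)
y(U, P) = (-1 + P)/(7 + U) (y(U, P) = (P - 1)/(U + 7) = (-1 + P)/(7 + U))
-25*(y(3, -2) + W/(-13)) = -25*((-1 - 2)/(7 + 3) + (153/28)/(-13)) = -25*(-3/10 + (153/28)*(-1/13)) = -25*((⅒)*(-3) - 153/364) = -25*(-3/10 - 153/364) = -25*(-1311/1820) = 6555/364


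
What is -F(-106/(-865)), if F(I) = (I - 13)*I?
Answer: 1180734/748225 ≈ 1.5780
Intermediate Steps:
F(I) = I*(-13 + I) (F(I) = (-13 + I)*I = I*(-13 + I))
-F(-106/(-865)) = -(-106/(-865))*(-13 - 106/(-865)) = -(-106*(-1/865))*(-13 - 106*(-1/865)) = -106*(-13 + 106/865)/865 = -106*(-11139)/(865*865) = -1*(-1180734/748225) = 1180734/748225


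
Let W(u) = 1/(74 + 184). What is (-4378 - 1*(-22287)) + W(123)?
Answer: 4620523/258 ≈ 17909.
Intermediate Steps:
W(u) = 1/258
(-4378 - 1*(-22287)) + W(123) = (-4378 - 1*(-22287)) + 1/258 = (-4378 + 22287) + 1/258 = 17909 + 1/258 = 4620523/258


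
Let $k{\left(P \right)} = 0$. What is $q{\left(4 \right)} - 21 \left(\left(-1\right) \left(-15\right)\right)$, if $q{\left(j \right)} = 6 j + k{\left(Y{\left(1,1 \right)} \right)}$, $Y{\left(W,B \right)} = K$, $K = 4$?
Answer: $-291$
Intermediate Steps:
$Y{\left(W,B \right)} = 4$
$q{\left(j \right)} = 6 j$ ($q{\left(j \right)} = 6 j + 0 = 6 j$)
$q{\left(4 \right)} - 21 \left(\left(-1\right) \left(-15\right)\right) = 6 \cdot 4 - 21 \left(\left(-1\right) \left(-15\right)\right) = 24 - 315 = -291$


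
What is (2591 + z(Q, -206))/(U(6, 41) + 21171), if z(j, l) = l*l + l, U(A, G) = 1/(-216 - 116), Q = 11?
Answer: 14880572/7028771 ≈ 2.1171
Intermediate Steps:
U(A, G) = -1/332 (U(A, G) = 1/(-332) = -1/332)
z(j, l) = l + l² (z(j, l) = l² + l = l + l²)
(2591 + z(Q, -206))/(U(6, 41) + 21171) = (2591 - 206*(1 - 206))/(-1/332 + 21171) = (2591 - 206*(-205))/(7028771/332) = (2591 + 42230)*(332/7028771) = 44821*(332/7028771) = 14880572/7028771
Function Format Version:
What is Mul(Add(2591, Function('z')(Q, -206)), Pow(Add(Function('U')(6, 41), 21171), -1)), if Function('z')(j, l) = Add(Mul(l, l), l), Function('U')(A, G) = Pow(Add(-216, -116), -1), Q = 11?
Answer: Rational(14880572, 7028771) ≈ 2.1171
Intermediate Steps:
Function('U')(A, G) = Rational(-1, 332) (Function('U')(A, G) = Pow(-332, -1) = Rational(-1, 332))
Function('z')(j, l) = Add(l, Pow(l, 2)) (Function('z')(j, l) = Add(Pow(l, 2), l) = Add(l, Pow(l, 2)))
Mul(Add(2591, Function('z')(Q, -206)), Pow(Add(Function('U')(6, 41), 21171), -1)) = Mul(Add(2591, Mul(-206, Add(1, -206))), Pow(Add(Rational(-1, 332), 21171), -1)) = Mul(Add(2591, Mul(-206, -205)), Pow(Rational(7028771, 332), -1)) = Mul(Add(2591, 42230), Rational(332, 7028771)) = Mul(44821, Rational(332, 7028771)) = Rational(14880572, 7028771)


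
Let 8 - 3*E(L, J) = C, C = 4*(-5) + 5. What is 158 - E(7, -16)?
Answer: 451/3 ≈ 150.33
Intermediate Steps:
C = -15 (C = -20 + 5 = -15)
E(L, J) = 23/3 (E(L, J) = 8/3 - ⅓*(-15) = 8/3 + 5 = 23/3)
158 - E(7, -16) = 158 - 1*23/3 = 158 - 23/3 = 451/3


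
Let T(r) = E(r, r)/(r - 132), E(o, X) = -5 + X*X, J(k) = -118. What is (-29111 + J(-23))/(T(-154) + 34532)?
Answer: -2786498/3284147 ≈ -0.84847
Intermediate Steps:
E(o, X) = -5 + X²
T(r) = (-5 + r²)/(-132 + r) (T(r) = (-5 + r²)/(r - 132) = (-5 + r²)/(-132 + r))
(-29111 + J(-23))/(T(-154) + 34532) = (-29111 - 118)/((-5 + (-154)²)/(-132 - 154) + 34532) = -29229/((-5 + 23716)/(-286) + 34532) = -29229/(-1/286*23711 + 34532) = -29229/(-23711/286 + 34532) = -29229/9852441/286 = -29229*286/9852441 = -2786498/3284147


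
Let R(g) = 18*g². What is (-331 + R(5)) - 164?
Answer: -45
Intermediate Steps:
(-331 + R(5)) - 164 = (-331 + 18*5²) - 164 = (-331 + 18*25) - 164 = (-331 + 450) - 164 = 119 - 164 = -45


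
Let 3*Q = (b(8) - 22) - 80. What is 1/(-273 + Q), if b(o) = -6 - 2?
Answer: -3/929 ≈ -0.0032293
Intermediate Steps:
b(o) = -8
Q = -110/3 (Q = ((-8 - 22) - 80)/3 = (-30 - 80)/3 = (1/3)*(-110) = -110/3 ≈ -36.667)
1/(-273 + Q) = 1/(-273 - 110/3) = 1/(-929/3) = -3/929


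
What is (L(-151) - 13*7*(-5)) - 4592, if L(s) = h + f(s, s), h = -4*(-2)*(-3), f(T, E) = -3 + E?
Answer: -4315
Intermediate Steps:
h = -24 (h = 8*(-3) = -24)
L(s) = -27 + s (L(s) = -24 + (-3 + s) = -27 + s)
(L(-151) - 13*7*(-5)) - 4592 = ((-27 - 151) - 13*7*(-5)) - 4592 = (-178 - 91*(-5)) - 4592 = (-178 + 455) - 4592 = 277 - 4592 = -4315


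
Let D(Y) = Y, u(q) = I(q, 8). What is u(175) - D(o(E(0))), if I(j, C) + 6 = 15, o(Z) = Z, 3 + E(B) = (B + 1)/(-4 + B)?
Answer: 49/4 ≈ 12.250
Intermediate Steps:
E(B) = -3 + (1 + B)/(-4 + B) (E(B) = -3 + (B + 1)/(-4 + B) = -3 + (1 + B)/(-4 + B))
I(j, C) = 9 (I(j, C) = -6 + 15 = 9)
u(q) = 9
u(175) - D(o(E(0))) = 9 - (13 - 2*0)/(-4 + 0) = 9 - (13 + 0)/(-4) = 9 - (-1)*13/4 = 9 - 1*(-13/4) = 9 + 13/4 = 49/4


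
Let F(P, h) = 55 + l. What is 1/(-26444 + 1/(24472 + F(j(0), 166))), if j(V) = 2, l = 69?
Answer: -24596/650416623 ≈ -3.7816e-5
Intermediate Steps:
F(P, h) = 124 (F(P, h) = 55 + 69 = 124)
1/(-26444 + 1/(24472 + F(j(0), 166))) = 1/(-26444 + 1/(24472 + 124)) = 1/(-26444 + 1/24596) = 1/(-650416623/24596) = -24596/650416623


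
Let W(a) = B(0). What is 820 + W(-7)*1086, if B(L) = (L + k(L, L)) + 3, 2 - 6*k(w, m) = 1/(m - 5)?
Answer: 22381/5 ≈ 4476.2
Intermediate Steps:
k(w, m) = ⅓ - 1/(6*(-5 + m)) (k(w, m) = ⅓ - 1/(6*(m - 5)) = ⅓ - 1/(6*(-5 + m)))
B(L) = 3 + L + (-11 + 2*L)/(6*(-5 + L)) (B(L) = (L + (-11 + 2*L)/(6*(-5 + L))) + 3 = 3 + L + (-11 + 2*L)/(6*(-5 + L)))
W(a) = 101/30 (W(a) = (-101 - 10*0 + 6*0²)/(6*(-5 + 0)) = (⅙)*(-101 + 0 + 6*0)/(-5) = (⅙)*(-⅕)*(-101 + 0 + 0) = (⅙)*(-⅕)*(-101) = 101/30)
820 + W(-7)*1086 = 820 + (101/30)*1086 = 820 + 18281/5 = 22381/5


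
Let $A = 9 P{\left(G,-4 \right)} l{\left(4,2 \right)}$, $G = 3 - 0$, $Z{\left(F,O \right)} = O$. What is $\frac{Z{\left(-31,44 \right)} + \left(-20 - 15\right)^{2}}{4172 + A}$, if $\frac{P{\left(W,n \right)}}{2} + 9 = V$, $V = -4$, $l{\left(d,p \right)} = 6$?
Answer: $\frac{1269}{2768} \approx 0.45845$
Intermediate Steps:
$G = 3$ ($G = 3 + 0 = 3$)
$P{\left(W,n \right)} = -26$ ($P{\left(W,n \right)} = -18 + 2 \left(-4\right) = -18 - 8 = -26$)
$A = -1404$ ($A = 9 \left(-26\right) 6 = \left(-234\right) 6 = -1404$)
$\frac{Z{\left(-31,44 \right)} + \left(-20 - 15\right)^{2}}{4172 + A} = \frac{44 + \left(-20 - 15\right)^{2}}{4172 - 1404} = \frac{44 + \left(-35\right)^{2}}{2768} = \left(44 + 1225\right) \frac{1}{2768} = 1269 \cdot \frac{1}{2768} = \frac{1269}{2768}$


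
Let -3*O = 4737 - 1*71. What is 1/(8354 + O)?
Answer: 3/20396 ≈ 0.00014709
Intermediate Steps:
O = -4666/3 (O = -(4737 - 1*71)/3 = -(4737 - 71)/3 = -⅓*4666 = -4666/3 ≈ -1555.3)
1/(8354 + O) = 1/(8354 - 4666/3) = 1/(20396/3) = 3/20396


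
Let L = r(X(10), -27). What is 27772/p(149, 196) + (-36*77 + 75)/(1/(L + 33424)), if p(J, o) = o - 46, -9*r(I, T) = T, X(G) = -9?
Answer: -6761432539/75 ≈ -9.0152e+7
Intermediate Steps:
r(I, T) = -T/9
p(J, o) = -46 + o
L = 3 (L = -1/9*(-27) = 3)
27772/p(149, 196) + (-36*77 + 75)/(1/(L + 33424)) = 27772/(-46 + 196) + (-36*77 + 75)/(1/(3 + 33424)) = 27772/150 + (-2772 + 75)/(1/33427) = 27772*(1/150) - 2697/1/33427 = 13886/75 - 2697*33427 = 13886/75 - 90152619 = -6761432539/75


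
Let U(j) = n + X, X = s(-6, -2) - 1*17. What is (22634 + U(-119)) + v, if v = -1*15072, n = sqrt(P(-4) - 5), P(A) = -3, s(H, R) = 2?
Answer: 7547 + 2*I*sqrt(2) ≈ 7547.0 + 2.8284*I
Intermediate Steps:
n = 2*I*sqrt(2) (n = sqrt(-3 - 5) = sqrt(-8) = 2*I*sqrt(2) ≈ 2.8284*I)
X = -15 (X = 2 - 1*17 = 2 - 17 = -15)
v = -15072
U(j) = -15 + 2*I*sqrt(2) (U(j) = 2*I*sqrt(2) - 15 = -15 + 2*I*sqrt(2))
(22634 + U(-119)) + v = (22634 + (-15 + 2*I*sqrt(2))) - 15072 = (22619 + 2*I*sqrt(2)) - 15072 = 7547 + 2*I*sqrt(2)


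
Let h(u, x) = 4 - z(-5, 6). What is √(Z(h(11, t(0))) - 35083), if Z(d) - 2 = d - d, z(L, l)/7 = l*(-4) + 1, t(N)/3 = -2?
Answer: I*√35081 ≈ 187.3*I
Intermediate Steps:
t(N) = -6 (t(N) = 3*(-2) = -6)
z(L, l) = 7 - 28*l (z(L, l) = 7*(l*(-4) + 1) = 7*(-4*l + 1) = 7*(1 - 4*l) = 7 - 28*l)
h(u, x) = 165 (h(u, x) = 4 - (7 - 28*6) = 4 - (7 - 168) = 4 - 1*(-161) = 4 + 161 = 165)
Z(d) = 2 (Z(d) = 2 + (d - d) = 2 + 0 = 2)
√(Z(h(11, t(0))) - 35083) = √(2 - 35083) = √(-35081) = I*√35081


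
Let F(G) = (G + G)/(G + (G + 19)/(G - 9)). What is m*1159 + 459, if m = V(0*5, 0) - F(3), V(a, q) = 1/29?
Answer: 316969/29 ≈ 10930.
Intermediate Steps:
F(G) = 2*G/(G + (19 + G)/(-9 + G)) (F(G) = (2*G)/(G + (19 + G)/(-9 + G)) = 2*G/(G + (19 + G)/(-9 + G)))
V(a, q) = 1/29
m = 262/29 (m = 1/29 - 2*3*(-9 + 3)/(19 + 3**2 - 8*3) = 1/29 - 2*3*(-6)/(19 + 9 - 24) = 1/29 - 2*3*(-6)/4 = 1/29 - 1*(-9) = 1/29 + 9 = 262/29 ≈ 9.0345)
m*1159 + 459 = (262/29)*1159 + 459 = 303658/29 + 459 = 316969/29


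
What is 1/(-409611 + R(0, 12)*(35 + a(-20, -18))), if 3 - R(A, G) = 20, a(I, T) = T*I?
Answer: -1/416326 ≈ -2.4020e-6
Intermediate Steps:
a(I, T) = I*T
R(A, G) = -17 (R(A, G) = 3 - 1*20 = 3 - 20 = -17)
1/(-409611 + R(0, 12)*(35 + a(-20, -18))) = 1/(-409611 - 17*(35 - 20*(-18))) = 1/(-409611 - 17*(35 + 360)) = 1/(-409611 - 17*395) = 1/(-409611 - 6715) = 1/(-416326) = -1/416326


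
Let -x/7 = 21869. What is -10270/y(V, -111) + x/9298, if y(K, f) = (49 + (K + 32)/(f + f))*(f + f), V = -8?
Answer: -783036211/50460246 ≈ -15.518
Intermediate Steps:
x = -153083 (x = -7*21869 = -153083)
y(K, f) = 2*f*(49 + (32 + K)/(2*f)) (y(K, f) = (49 + (32 + K)/((2*f)))*(2*f) = (49 + (32 + K)*(1/(2*f)))*(2*f) = (49 + (32 + K)/(2*f))*(2*f) = 2*f*(49 + (32 + K)/(2*f)))
-10270/y(V, -111) + x/9298 = -10270/(32 - 8 + 98*(-111)) - 153083/9298 = -10270/(32 - 8 - 10878) - 153083*1/9298 = -10270/(-10854) - 153083/9298 = -10270*(-1/10854) - 153083/9298 = 5135/5427 - 153083/9298 = -783036211/50460246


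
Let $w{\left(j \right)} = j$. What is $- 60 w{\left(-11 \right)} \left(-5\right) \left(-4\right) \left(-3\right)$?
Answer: $-39600$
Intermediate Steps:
$- 60 w{\left(-11 \right)} \left(-5\right) \left(-4\right) \left(-3\right) = \left(-60\right) \left(-11\right) \left(-5\right) \left(-4\right) \left(-3\right) = 660 \cdot 20 \left(-3\right) = 660 \left(-60\right) = -39600$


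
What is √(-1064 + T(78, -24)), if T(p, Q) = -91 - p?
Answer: 3*I*√137 ≈ 35.114*I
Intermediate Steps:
√(-1064 + T(78, -24)) = √(-1064 + (-91 - 1*78)) = √(-1064 + (-91 - 78)) = √(-1064 - 169) = √(-1233) = 3*I*√137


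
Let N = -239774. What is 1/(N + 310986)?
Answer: 1/71212 ≈ 1.4043e-5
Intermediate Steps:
1/(N + 310986) = 1/(-239774 + 310986) = 1/71212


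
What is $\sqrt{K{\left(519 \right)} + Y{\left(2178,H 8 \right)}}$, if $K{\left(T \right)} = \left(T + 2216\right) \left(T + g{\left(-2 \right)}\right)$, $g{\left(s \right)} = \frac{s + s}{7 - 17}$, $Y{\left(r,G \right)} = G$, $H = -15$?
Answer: $\sqrt{1420439} \approx 1191.8$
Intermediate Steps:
$g{\left(s \right)} = - \frac{s}{5}$ ($g{\left(s \right)} = \frac{2 s}{-10} = 2 s \left(- \frac{1}{10}\right) = - \frac{s}{5}$)
$K{\left(T \right)} = \left(2216 + T\right) \left(\frac{2}{5} + T\right)$ ($K{\left(T \right)} = \left(T + 2216\right) \left(T - - \frac{2}{5}\right) = \left(2216 + T\right) \left(T + \frac{2}{5}\right) = \left(2216 + T\right) \left(\frac{2}{5} + T\right)$)
$\sqrt{K{\left(519 \right)} + Y{\left(2178,H 8 \right)}} = \sqrt{\left(\frac{4432}{5} + 519^{2} + \frac{11082}{5} \cdot 519\right) - 120} = \sqrt{\left(\frac{4432}{5} + 269361 + \frac{5751558}{5}\right) - 120} = \sqrt{1420559 - 120} = \sqrt{1420439}$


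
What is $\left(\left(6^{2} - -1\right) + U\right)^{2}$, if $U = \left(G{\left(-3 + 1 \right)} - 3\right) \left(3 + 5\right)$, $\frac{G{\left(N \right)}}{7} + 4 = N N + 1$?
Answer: $4761$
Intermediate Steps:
$G{\left(N \right)} = -21 + 7 N^{2}$ ($G{\left(N \right)} = -28 + 7 \left(N N + 1\right) = -28 + 7 \left(N^{2} + 1\right) = -28 + 7 \left(1 + N^{2}\right) = -28 + \left(7 + 7 N^{2}\right) = -21 + 7 N^{2}$)
$U = 32$ ($U = \left(\left(-21 + 7 \left(-3 + 1\right)^{2}\right) - 3\right) \left(3 + 5\right) = \left(\left(-21 + 7 \left(-2\right)^{2}\right) - 3\right) 8 = \left(\left(-21 + 7 \cdot 4\right) - 3\right) 8 = \left(\left(-21 + 28\right) - 3\right) 8 = \left(7 - 3\right) 8 = 4 \cdot 8 = 32$)
$\left(\left(6^{2} - -1\right) + U\right)^{2} = \left(\left(6^{2} - -1\right) + 32\right)^{2} = \left(\left(36 + 1\right) + 32\right)^{2} = \left(37 + 32\right)^{2} = 69^{2} = 4761$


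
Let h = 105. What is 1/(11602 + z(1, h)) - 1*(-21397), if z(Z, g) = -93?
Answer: 246258074/11509 ≈ 21397.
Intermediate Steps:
1/(11602 + z(1, h)) - 1*(-21397) = 1/(11602 - 93) - 1*(-21397) = 1/11509 + 21397 = 246258074/11509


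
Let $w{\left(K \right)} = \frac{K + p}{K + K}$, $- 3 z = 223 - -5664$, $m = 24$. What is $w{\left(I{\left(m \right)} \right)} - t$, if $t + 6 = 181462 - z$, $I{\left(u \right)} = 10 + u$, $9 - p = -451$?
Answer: $- \frac{18707929}{102} \approx -1.8341 \cdot 10^{5}$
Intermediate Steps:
$p = 460$ ($p = 9 - -451 = 9 + 451 = 460$)
$z = - \frac{5887}{3}$ ($z = - \frac{223 - -5664}{3} = - \frac{223 + 5664}{3} = \left(- \frac{1}{3}\right) 5887 = - \frac{5887}{3} \approx -1962.3$)
$w{\left(K \right)} = \frac{460 + K}{2 K}$ ($w{\left(K \right)} = \frac{K + 460}{K + K} = \frac{460 + K}{2 K}$)
$t = \frac{550255}{3}$ ($t = -6 + \left(181462 - - \frac{5887}{3}\right) = -6 + \left(181462 + \frac{5887}{3}\right) = -6 + \frac{550273}{3} = \frac{550255}{3} \approx 1.8342 \cdot 10^{5}$)
$w{\left(I{\left(m \right)} \right)} - t = \frac{460 + \left(10 + 24\right)}{2 \left(10 + 24\right)} - \frac{550255}{3} = \frac{460 + 34}{2 \cdot 34} - \frac{550255}{3} = \frac{1}{2} \cdot \frac{1}{34} \cdot 494 - \frac{550255}{3} = \frac{247}{34} - \frac{550255}{3} = - \frac{18707929}{102}$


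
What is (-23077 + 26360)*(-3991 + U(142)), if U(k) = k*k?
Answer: 53095959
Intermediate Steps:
U(k) = k²
(-23077 + 26360)*(-3991 + U(142)) = (-23077 + 26360)*(-3991 + 142²) = 3283*(-3991 + 20164) = 3283*16173 = 53095959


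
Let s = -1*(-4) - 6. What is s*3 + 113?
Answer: 107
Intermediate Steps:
s = -2 (s = 4 - 6 = -2)
s*3 + 113 = -2*3 + 113 = -6 + 113 = 107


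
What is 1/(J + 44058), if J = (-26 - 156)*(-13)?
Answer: 1/46424 ≈ 2.1541e-5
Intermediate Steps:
J = 2366 (J = -182*(-13) = 2366)
1/(J + 44058) = 1/(2366 + 44058) = 1/46424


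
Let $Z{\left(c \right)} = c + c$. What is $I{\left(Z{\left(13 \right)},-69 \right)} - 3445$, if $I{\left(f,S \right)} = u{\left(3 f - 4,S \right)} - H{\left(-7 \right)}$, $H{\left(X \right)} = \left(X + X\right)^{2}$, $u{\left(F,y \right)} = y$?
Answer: $-3710$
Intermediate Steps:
$Z{\left(c \right)} = 2 c$
$H{\left(X \right)} = 4 X^{2}$ ($H{\left(X \right)} = \left(2 X\right)^{2} = 4 X^{2}$)
$I{\left(f,S \right)} = -196 + S$ ($I{\left(f,S \right)} = S - 4 \left(-7\right)^{2} = S - 4 \cdot 49 = S - 196 = -196 + S$)
$I{\left(Z{\left(13 \right)},-69 \right)} - 3445 = \left(-196 - 69\right) - 3445 = -265 - 3445 = -3710$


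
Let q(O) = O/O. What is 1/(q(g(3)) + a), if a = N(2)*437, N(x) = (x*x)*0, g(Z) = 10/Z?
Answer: 1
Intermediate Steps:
N(x) = 0 (N(x) = x²*0 = 0)
q(O) = 1
a = 0 (a = 0*437 = 0)
1/(q(g(3)) + a) = 1/(1 + 0) = 1/1 = 1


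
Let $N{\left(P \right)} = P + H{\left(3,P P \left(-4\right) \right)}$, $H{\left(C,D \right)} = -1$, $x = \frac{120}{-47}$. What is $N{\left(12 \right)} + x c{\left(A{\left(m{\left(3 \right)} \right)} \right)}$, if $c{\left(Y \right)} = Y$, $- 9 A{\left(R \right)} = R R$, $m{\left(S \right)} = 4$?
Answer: $\frac{2191}{141} \approx 15.539$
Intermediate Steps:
$A{\left(R \right)} = - \frac{R^{2}}{9}$ ($A{\left(R \right)} = - \frac{R R}{9} = - \frac{R^{2}}{9}$)
$x = - \frac{120}{47}$ ($x = 120 \left(- \frac{1}{47}\right) = - \frac{120}{47} \approx -2.5532$)
$N{\left(P \right)} = -1 + P$ ($N{\left(P \right)} = P - 1 = -1 + P$)
$N{\left(12 \right)} + x c{\left(A{\left(m{\left(3 \right)} \right)} \right)} = \left(-1 + 12\right) - \frac{120 \left(- \frac{4^{2}}{9}\right)}{47} = 11 - \frac{120 \left(\left(- \frac{1}{9}\right) 16\right)}{47} = 11 - - \frac{640}{141} = 11 + \frac{640}{141} = \frac{2191}{141}$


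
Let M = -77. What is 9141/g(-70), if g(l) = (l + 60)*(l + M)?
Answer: 3047/490 ≈ 6.2184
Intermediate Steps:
g(l) = (-77 + l)*(60 + l) (g(l) = (l + 60)*(l - 77) = (60 + l)*(-77 + l) = (-77 + l)*(60 + l))
9141/g(-70) = 9141/(-4620 + (-70)² - 17*(-70)) = 9141/(-4620 + 4900 + 1190) = 9141/1470 = 9141*(1/1470) = 3047/490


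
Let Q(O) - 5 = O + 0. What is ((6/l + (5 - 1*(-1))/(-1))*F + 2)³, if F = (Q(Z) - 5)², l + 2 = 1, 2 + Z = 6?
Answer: -6859000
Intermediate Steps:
Z = 4 (Z = -2 + 6 = 4)
l = -1 (l = -2 + 1 = -1)
Q(O) = 5 + O (Q(O) = 5 + (O + 0) = 5 + O)
F = 16 (F = ((5 + 4) - 5)² = (9 - 5)² = 4² = 16)
((6/l + (5 - 1*(-1))/(-1))*F + 2)³ = ((6/(-1) + (5 - 1*(-1))/(-1))*16 + 2)³ = ((6*(-1) + (5 + 1)*(-1))*16 + 2)³ = ((-6 + 6*(-1))*16 + 2)³ = ((-6 - 6)*16 + 2)³ = (-12*16 + 2)³ = (-192 + 2)³ = (-190)³ = -6859000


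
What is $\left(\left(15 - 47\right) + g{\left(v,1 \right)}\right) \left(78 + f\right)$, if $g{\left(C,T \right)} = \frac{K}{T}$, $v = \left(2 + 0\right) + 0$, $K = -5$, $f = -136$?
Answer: $2146$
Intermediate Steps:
$v = 2$ ($v = 2 + 0 = 2$)
$g{\left(C,T \right)} = - \frac{5}{T}$
$\left(\left(15 - 47\right) + g{\left(v,1 \right)}\right) \left(78 + f\right) = \left(\left(15 - 47\right) - \frac{5}{1}\right) \left(78 - 136\right) = \left(-32 - 5\right) \left(-58\right) = \left(-37\right) \left(-58\right) = 2146$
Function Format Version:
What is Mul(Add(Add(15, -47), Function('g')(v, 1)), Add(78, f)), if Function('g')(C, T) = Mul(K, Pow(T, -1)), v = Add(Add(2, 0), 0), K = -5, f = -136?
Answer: 2146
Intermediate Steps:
v = 2 (v = Add(2, 0) = 2)
Function('g')(C, T) = Mul(-5, Pow(T, -1))
Mul(Add(Add(15, -47), Function('g')(v, 1)), Add(78, f)) = Mul(Add(Add(15, -47), Mul(-5, Pow(1, -1))), Add(78, -136)) = Mul(Add(-32, Mul(-5, 1)), -58) = Mul(Add(-32, -5), -58) = Mul(-37, -58) = 2146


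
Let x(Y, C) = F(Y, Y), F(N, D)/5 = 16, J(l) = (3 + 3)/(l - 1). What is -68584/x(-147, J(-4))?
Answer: -8573/10 ≈ -857.30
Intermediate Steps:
J(l) = 6/(-1 + l)
F(N, D) = 80 (F(N, D) = 5*16 = 80)
x(Y, C) = 80
-68584/x(-147, J(-4)) = -68584/80 = -68584*1/80 = -8573/10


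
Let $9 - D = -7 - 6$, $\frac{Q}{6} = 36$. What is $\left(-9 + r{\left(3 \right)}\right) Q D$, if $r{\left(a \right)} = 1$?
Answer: $-38016$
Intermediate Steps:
$Q = 216$ ($Q = 6 \cdot 36 = 216$)
$D = 22$ ($D = 9 - \left(-7 - 6\right) = 9 - -13 = 9 + 13 = 22$)
$\left(-9 + r{\left(3 \right)}\right) Q D = \left(-9 + 1\right) 216 \cdot 22 = \left(-8\right) 216 \cdot 22 = \left(-1728\right) 22 = -38016$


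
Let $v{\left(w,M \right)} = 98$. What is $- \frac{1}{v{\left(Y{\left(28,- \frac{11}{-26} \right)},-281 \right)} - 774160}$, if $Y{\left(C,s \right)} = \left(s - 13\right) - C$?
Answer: $\frac{1}{774062} \approx 1.2919 \cdot 10^{-6}$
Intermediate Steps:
$Y{\left(C,s \right)} = -13 + s - C$ ($Y{\left(C,s \right)} = \left(-13 + s\right) - C = -13 + s - C$)
$- \frac{1}{v{\left(Y{\left(28,- \frac{11}{-26} \right)},-281 \right)} - 774160} = - \frac{1}{98 - 774160} = - \frac{1}{-774062} = \left(-1\right) \left(- \frac{1}{774062}\right) = \frac{1}{774062}$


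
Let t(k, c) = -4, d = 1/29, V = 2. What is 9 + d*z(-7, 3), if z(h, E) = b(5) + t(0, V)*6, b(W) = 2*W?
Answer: 247/29 ≈ 8.5172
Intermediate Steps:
d = 1/29 ≈ 0.034483
z(h, E) = -14 (z(h, E) = 2*5 - 4*6 = 10 - 24 = -14)
9 + d*z(-7, 3) = 9 + (1/29)*(-14) = 9 - 14/29 = 247/29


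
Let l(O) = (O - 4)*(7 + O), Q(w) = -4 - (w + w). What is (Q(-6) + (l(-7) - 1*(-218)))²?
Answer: 51076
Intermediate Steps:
Q(w) = -4 - 2*w
l(O) = (-4 + O)*(7 + O)
(Q(-6) + (l(-7) - 1*(-218)))² = ((-4 - 2*(-6)) + ((-28 + (-7)² + 3*(-7)) - 1*(-218)))² = ((-4 + 12) + ((-28 + 49 - 21) + 218))² = (8 + (0 + 218))² = (8 + 218)² = 226² = 51076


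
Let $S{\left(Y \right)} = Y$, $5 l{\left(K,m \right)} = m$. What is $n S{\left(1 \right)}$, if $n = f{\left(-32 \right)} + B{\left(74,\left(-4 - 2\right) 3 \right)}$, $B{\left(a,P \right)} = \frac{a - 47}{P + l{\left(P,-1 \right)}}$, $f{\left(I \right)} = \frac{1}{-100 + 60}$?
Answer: $- \frac{5491}{3640} \approx -1.5085$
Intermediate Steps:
$l{\left(K,m \right)} = \frac{m}{5}$
$f{\left(I \right)} = - \frac{1}{40}$ ($f{\left(I \right)} = \frac{1}{-40} = - \frac{1}{40}$)
$B{\left(a,P \right)} = \frac{-47 + a}{- \frac{1}{5} + P}$ ($B{\left(a,P \right)} = \frac{a - 47}{P + \frac{1}{5} \left(-1\right)} = \frac{-47 + a}{P - \frac{1}{5}} = \frac{-47 + a}{- \frac{1}{5} + P}$)
$n = - \frac{5491}{3640}$ ($n = - \frac{1}{40} + \frac{5 \left(-47 + 74\right)}{-1 + 5 \left(-4 - 2\right) 3} = - \frac{1}{40} + 5 \frac{1}{-1 + 5 \left(\left(-6\right) 3\right)} 27 = - \frac{1}{40} + 5 \frac{1}{-1 + 5 \left(-18\right)} 27 = - \frac{1}{40} + 5 \frac{1}{-1 - 90} \cdot 27 = - \frac{1}{40} + 5 \frac{1}{-91} \cdot 27 = - \frac{1}{40} + 5 \left(- \frac{1}{91}\right) 27 = - \frac{1}{40} - \frac{135}{91} = - \frac{5491}{3640} \approx -1.5085$)
$n S{\left(1 \right)} = \left(- \frac{5491}{3640}\right) 1 = - \frac{5491}{3640}$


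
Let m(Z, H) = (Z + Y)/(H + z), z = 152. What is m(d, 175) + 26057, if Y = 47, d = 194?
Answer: 8520880/327 ≈ 26058.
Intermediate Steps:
m(Z, H) = (47 + Z)/(152 + H) (m(Z, H) = (Z + 47)/(H + 152) = (47 + Z)/(152 + H))
m(d, 175) + 26057 = (47 + 194)/(152 + 175) + 26057 = 241/327 + 26057 = 8520880/327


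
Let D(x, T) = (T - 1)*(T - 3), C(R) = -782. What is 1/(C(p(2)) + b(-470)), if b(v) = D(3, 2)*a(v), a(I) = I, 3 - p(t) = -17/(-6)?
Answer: -1/312 ≈ -0.0032051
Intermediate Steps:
p(t) = 1/6 (p(t) = 3 - (-17)/(-6) = 3 - (-17)*(-1)/6 = 3 - 1*17/6 = 3 - 17/6 = 1/6)
D(x, T) = (-1 + T)*(-3 + T)
b(v) = -v (b(v) = (3 + 2**2 - 4*2)*v = (3 + 4 - 8)*v = -v)
1/(C(p(2)) + b(-470)) = 1/(-782 - 1*(-470)) = 1/(-782 + 470) = 1/(-312) = -1/312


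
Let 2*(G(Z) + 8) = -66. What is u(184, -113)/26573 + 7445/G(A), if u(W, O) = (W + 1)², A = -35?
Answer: -196432760/1089493 ≈ -180.30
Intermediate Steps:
G(Z) = -41 (G(Z) = -8 + (½)*(-66) = -8 - 33 = -41)
u(W, O) = (1 + W)²
u(184, -113)/26573 + 7445/G(A) = (1 + 184)²/26573 + 7445/(-41) = 185²*(1/26573) + 7445*(-1/41) = 34225*(1/26573) - 7445/41 = 34225/26573 - 7445/41 = -196432760/1089493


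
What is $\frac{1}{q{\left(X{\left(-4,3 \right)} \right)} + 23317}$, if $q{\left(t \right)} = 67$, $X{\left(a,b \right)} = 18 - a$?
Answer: $\frac{1}{23384} \approx 4.2764 \cdot 10^{-5}$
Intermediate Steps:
$\frac{1}{q{\left(X{\left(-4,3 \right)} \right)} + 23317} = \frac{1}{67 + 23317} = \frac{1}{23384}$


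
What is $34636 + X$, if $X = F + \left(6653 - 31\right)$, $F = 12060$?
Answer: $53318$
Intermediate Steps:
$X = 18682$ ($X = 12060 + \left(6653 - 31\right) = 12060 + 6622 = 18682$)
$34636 + X = 34636 + 18682 = 53318$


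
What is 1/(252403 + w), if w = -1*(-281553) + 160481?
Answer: 1/694437 ≈ 1.4400e-6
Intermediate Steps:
w = 442034 (w = 281553 + 160481 = 442034)
1/(252403 + w) = 1/(252403 + 442034) = 1/694437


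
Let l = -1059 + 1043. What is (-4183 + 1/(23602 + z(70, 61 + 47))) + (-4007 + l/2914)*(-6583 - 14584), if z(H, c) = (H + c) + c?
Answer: 2951869612424401/34804816 ≈ 8.4812e+7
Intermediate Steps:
z(H, c) = H + 2*c
l = -16
(-4183 + 1/(23602 + z(70, 61 + 47))) + (-4007 + l/2914)*(-6583 - 14584) = (-4183 + 1/(23602 + (70 + 2*(61 + 47)))) + (-4007 - 16/2914)*(-6583 - 14584) = (-4183 + 1/(23602 + (70 + 2*108))) + (-4007 - 16*1/2914)*(-21167) = (-4183 + 1/(23602 + (70 + 216))) + (-4007 - 8/1457)*(-21167) = (-4183 + 1/(23602 + 286)) - 5838207/1457*(-21167) = (-4183 + 1/23888) + 123577327569/1457 = -99923503/23888 + 123577327569/1457 = 2951869612424401/34804816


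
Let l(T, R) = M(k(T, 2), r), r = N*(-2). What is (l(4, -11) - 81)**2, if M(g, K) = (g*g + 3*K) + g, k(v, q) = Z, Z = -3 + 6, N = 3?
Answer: 7569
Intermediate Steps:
r = -6 (r = 3*(-2) = -6)
Z = 3
k(v, q) = 3
M(g, K) = g + g**2 + 3*K (M(g, K) = (g**2 + 3*K) + g = g + g**2 + 3*K)
l(T, R) = -6 (l(T, R) = 3 + 3**2 + 3*(-6) = 3 + 9 - 18 = -6)
(l(4, -11) - 81)**2 = (-6 - 81)**2 = (-87)**2 = 7569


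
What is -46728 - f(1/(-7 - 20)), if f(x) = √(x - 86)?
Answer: -46728 - I*√6969/9 ≈ -46728.0 - 9.2756*I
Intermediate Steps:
f(x) = √(-86 + x)
-46728 - f(1/(-7 - 20)) = -46728 - √(-86 + 1/(-7 - 20)) = -46728 - √(-86 + 1/(-27)) = -46728 - √(-86 - 1/27) = -46728 - √(-2323/27) = -46728 - I*√6969/9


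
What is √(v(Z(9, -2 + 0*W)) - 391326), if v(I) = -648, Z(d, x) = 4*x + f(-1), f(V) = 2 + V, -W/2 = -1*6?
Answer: I*√391974 ≈ 626.08*I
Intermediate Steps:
W = 12 (W = -(-2)*6 = -2*(-6) = 12)
Z(d, x) = 1 + 4*x (Z(d, x) = 4*x + (2 - 1) = 4*x + 1 = 1 + 4*x)
√(v(Z(9, -2 + 0*W)) - 391326) = √(-648 - 391326) = √(-391974) = I*√391974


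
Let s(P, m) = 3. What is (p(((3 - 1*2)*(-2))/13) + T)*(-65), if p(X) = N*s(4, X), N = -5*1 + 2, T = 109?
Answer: -6500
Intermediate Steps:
N = -3 (N = -5 + 2 = -3)
p(X) = -9 (p(X) = -3*3 = -9)
(p(((3 - 1*2)*(-2))/13) + T)*(-65) = (-9 + 109)*(-65) = 100*(-65) = -6500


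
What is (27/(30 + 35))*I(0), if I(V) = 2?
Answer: 54/65 ≈ 0.83077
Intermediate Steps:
(27/(30 + 35))*I(0) = (27/(30 + 35))*2 = (27/65)*2 = 54/65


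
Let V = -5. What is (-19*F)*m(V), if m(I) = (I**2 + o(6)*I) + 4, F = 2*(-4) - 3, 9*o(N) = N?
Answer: 16093/3 ≈ 5364.3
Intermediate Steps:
o(N) = N/9
F = -11 (F = -8 - 3 = -11)
m(I) = 4 + I**2 + 2*I/3 (m(I) = (I**2 + ((1/9)*6)*I) + 4 = (I**2 + 2*I/3) + 4 = 4 + I**2 + 2*I/3)
(-19*F)*m(V) = (-19*(-11))*(4 + (-5)**2 + (2/3)*(-5)) = 209*(4 + 25 - 10/3) = 209*(77/3) = 16093/3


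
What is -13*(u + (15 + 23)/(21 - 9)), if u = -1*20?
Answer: 1313/6 ≈ 218.83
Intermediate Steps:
u = -20
-13*(u + (15 + 23)/(21 - 9)) = -13*(-20 + (15 + 23)/(21 - 9)) = -13*(-20 + 38/12) = -13*(-20 + 38*(1/12)) = -13*(-20 + 19/6) = -13*(-101/6) = 1313/6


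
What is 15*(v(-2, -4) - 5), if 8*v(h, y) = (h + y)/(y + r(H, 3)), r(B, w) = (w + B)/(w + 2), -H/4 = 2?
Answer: -291/4 ≈ -72.750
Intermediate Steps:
H = -8 (H = -4*2 = -8)
r(B, w) = (B + w)/(2 + w)
v(h, y) = (h + y)/(8*(-1 + y)) (v(h, y) = ((h + y)/(y + (-8 + 3)/(2 + 3)))/8 = ((h + y)/(y - 5/5))/8 = ((h + y)/(y + (1/5)*(-5)))/8 = ((h + y)/(y - 1))/8 = ((h + y)/(-1 + y))/8 = (h + y)/(8*(-1 + y)))
15*(v(-2, -4) - 5) = 15*((-2 - 4)/(8*(-1 - 4)) - 5) = 15*((1/8)*(-6)/(-5) - 5) = 15*((1/8)*(-1/5)*(-6) - 5) = 15*(3/20 - 5) = 15*(-97/20) = -291/4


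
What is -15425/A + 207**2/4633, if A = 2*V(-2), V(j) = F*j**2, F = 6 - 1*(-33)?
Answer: -58095137/1445496 ≈ -40.190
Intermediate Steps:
F = 39 (F = 6 + 33 = 39)
V(j) = 39*j**2
A = 312 (A = 2*(39*(-2)**2) = 2*(39*4) = 2*156 = 312)
-15425/A + 207**2/4633 = -15425/312 + 207**2/4633 = -15425*1/312 + 42849*(1/4633) = -15425/312 + 42849/4633 = -58095137/1445496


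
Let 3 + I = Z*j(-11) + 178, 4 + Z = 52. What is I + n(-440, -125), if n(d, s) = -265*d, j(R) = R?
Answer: 116247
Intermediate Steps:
Z = 48 (Z = -4 + 52 = 48)
I = -353 (I = -3 + (48*(-11) + 178) = -3 + (-528 + 178) = -3 - 350 = -353)
I + n(-440, -125) = -353 - 265*(-440) = -353 + 116600 = 116247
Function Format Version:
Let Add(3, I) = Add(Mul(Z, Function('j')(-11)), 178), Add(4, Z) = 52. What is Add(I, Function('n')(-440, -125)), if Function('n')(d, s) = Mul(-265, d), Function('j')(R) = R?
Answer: 116247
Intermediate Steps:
Z = 48 (Z = Add(-4, 52) = 48)
I = -353 (I = Add(-3, Add(Mul(48, -11), 178)) = Add(-3, Add(-528, 178)) = Add(-3, -350) = -353)
Add(I, Function('n')(-440, -125)) = Add(-353, Mul(-265, -440)) = Add(-353, 116600) = 116247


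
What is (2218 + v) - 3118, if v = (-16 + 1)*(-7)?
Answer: -795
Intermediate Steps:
v = 105 (v = -15*(-7) = 105)
(2218 + v) - 3118 = (2218 + 105) - 3118 = 2323 - 3118 = -795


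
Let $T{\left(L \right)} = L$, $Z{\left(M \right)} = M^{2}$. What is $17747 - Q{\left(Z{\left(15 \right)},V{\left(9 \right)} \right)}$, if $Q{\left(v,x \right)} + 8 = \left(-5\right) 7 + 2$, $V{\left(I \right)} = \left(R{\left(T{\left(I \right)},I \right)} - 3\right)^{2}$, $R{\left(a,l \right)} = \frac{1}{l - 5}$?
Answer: $17788$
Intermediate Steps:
$R{\left(a,l \right)} = \frac{1}{-5 + l}$
$V{\left(I \right)} = \left(-3 + \frac{1}{-5 + I}\right)^{2}$ ($V{\left(I \right)} = \left(\frac{1}{-5 + I} - 3\right)^{2} = \left(-3 + \frac{1}{-5 + I}\right)^{2}$)
$Q{\left(v,x \right)} = -41$ ($Q{\left(v,x \right)} = -8 + \left(\left(-5\right) 7 + 2\right) = -8 + \left(-35 + 2\right) = -8 - 33 = -41$)
$17747 - Q{\left(Z{\left(15 \right)},V{\left(9 \right)} \right)} = 17747 - -41 = 17747 + 41 = 17788$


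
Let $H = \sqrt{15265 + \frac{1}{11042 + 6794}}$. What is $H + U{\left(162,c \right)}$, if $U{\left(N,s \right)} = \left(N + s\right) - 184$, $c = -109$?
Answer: $-131 + \frac{\sqrt{24776255231}}{1274} \approx -7.4484$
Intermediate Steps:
$U{\left(N,s \right)} = -184 + N + s$
$H = \frac{\sqrt{24776255231}}{1274}$ ($H = \sqrt{15265 + \frac{1}{17836}} = \sqrt{\frac{272266541}{17836}} = \frac{\sqrt{24776255231}}{1274} \approx 123.55$)
$H + U{\left(162,c \right)} = \frac{\sqrt{24776255231}}{1274} - 131 = -131 + \frac{\sqrt{24776255231}}{1274}$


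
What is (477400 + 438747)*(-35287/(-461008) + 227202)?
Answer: 95959046081458741/461008 ≈ 2.0815e+11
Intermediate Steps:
(477400 + 438747)*(-35287/(-461008) + 227202) = 916147*(-35287*(-1/461008) + 227202) = 916147*(35287/461008 + 227202) = 916147*(104741974903/461008) = 95959046081458741/461008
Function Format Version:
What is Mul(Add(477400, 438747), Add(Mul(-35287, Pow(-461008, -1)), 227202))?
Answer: Rational(95959046081458741, 461008) ≈ 2.0815e+11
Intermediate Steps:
Mul(Add(477400, 438747), Add(Mul(-35287, Pow(-461008, -1)), 227202)) = Mul(916147, Add(Mul(-35287, Rational(-1, 461008)), 227202)) = Mul(916147, Add(Rational(35287, 461008), 227202)) = Mul(916147, Rational(104741974903, 461008)) = Rational(95959046081458741, 461008)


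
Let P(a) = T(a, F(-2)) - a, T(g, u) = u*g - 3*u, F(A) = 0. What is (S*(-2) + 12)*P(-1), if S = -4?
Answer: 20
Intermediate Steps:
T(g, u) = -3*u + g*u (T(g, u) = g*u - 3*u = -3*u + g*u)
P(a) = -a (P(a) = 0*(-3 + a) - a = 0 - a = -a)
(S*(-2) + 12)*P(-1) = (-4*(-2) + 12)*(-1*(-1)) = (8 + 12)*1 = 20*1 = 20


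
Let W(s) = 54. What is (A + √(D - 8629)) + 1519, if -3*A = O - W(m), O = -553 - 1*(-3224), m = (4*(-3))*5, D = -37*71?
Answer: 1940/3 + 2*I*√2814 ≈ 646.67 + 106.09*I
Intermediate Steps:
D = -2627
m = -60 (m = -12*5 = -60)
O = 2671 (O = -553 + 3224 = 2671)
A = -2617/3 (A = -(2671 - 1*54)/3 = -(2671 - 54)/3 = -⅓*2617 = -2617/3 ≈ -872.33)
(A + √(D - 8629)) + 1519 = (-2617/3 + √(-2627 - 8629)) + 1519 = (-2617/3 + √(-11256)) + 1519 = (-2617/3 + 2*I*√2814) + 1519 = 1940/3 + 2*I*√2814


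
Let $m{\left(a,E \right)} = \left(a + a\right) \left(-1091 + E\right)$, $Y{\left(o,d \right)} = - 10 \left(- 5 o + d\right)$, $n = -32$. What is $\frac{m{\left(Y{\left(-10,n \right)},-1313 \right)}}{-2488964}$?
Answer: $- \frac{216360}{622241} \approx -0.34771$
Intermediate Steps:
$Y{\left(o,d \right)} = - 10 d + 50 o$ ($Y{\left(o,d \right)} = - 10 \left(d - 5 o\right) = - 10 d + 50 o$)
$m{\left(a,E \right)} = 2 a \left(-1091 + E\right)$
$\frac{m{\left(Y{\left(-10,n \right)},-1313 \right)}}{-2488964} = \frac{2 \left(\left(-10\right) \left(-32\right) + 50 \left(-10\right)\right) \left(-1091 - 1313\right)}{-2488964} = 2 \left(320 - 500\right) \left(-2404\right) \left(- \frac{1}{2488964}\right) = 2 \left(-180\right) \left(-2404\right) \left(- \frac{1}{2488964}\right) = 865440 \left(- \frac{1}{2488964}\right) = - \frac{216360}{622241}$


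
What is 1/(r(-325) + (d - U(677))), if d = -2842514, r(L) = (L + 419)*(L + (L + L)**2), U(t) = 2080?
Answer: 1/36839856 ≈ 2.7145e-8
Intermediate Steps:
r(L) = (419 + L)*(L + 4*L**2) (r(L) = (419 + L)*(L + (2*L)**2) = (419 + L)*(L + 4*L**2))
1/(r(-325) + (d - U(677))) = 1/(-325*(419 + 4*(-325)**2 + 1677*(-325)) + (-2842514 - 1*2080)) = 1/(-325*(419 + 4*105625 - 545025) + (-2842514 - 2080)) = 1/(-325*(419 + 422500 - 545025) - 2844594) = 1/(-325*(-122106) - 2844594) = 1/(39684450 - 2844594) = 1/36839856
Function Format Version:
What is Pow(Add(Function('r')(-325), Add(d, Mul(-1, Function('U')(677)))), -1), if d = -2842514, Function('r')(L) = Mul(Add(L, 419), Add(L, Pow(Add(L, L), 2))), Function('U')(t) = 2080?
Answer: Rational(1, 36839856) ≈ 2.7145e-8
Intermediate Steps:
Function('r')(L) = Mul(Add(419, L), Add(L, Mul(4, Pow(L, 2)))) (Function('r')(L) = Mul(Add(419, L), Add(L, Pow(Mul(2, L), 2))) = Mul(Add(419, L), Add(L, Mul(4, Pow(L, 2)))))
Pow(Add(Function('r')(-325), Add(d, Mul(-1, Function('U')(677)))), -1) = Pow(Add(Mul(-325, Add(419, Mul(4, Pow(-325, 2)), Mul(1677, -325))), Add(-2842514, Mul(-1, 2080))), -1) = Pow(Add(Mul(-325, Add(419, Mul(4, 105625), -545025)), Add(-2842514, -2080)), -1) = Pow(Add(Mul(-325, Add(419, 422500, -545025)), -2844594), -1) = Pow(Add(Mul(-325, -122106), -2844594), -1) = Pow(Add(39684450, -2844594), -1) = Pow(36839856, -1) = Rational(1, 36839856)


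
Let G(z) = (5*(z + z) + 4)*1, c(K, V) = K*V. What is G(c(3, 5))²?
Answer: 23716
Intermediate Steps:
G(z) = 4 + 10*z (G(z) = (5*(2*z) + 4)*1 = (10*z + 4)*1 = (4 + 10*z)*1 = 4 + 10*z)
G(c(3, 5))² = (4 + 10*(3*5))² = (4 + 10*15)² = (4 + 150)² = 154² = 23716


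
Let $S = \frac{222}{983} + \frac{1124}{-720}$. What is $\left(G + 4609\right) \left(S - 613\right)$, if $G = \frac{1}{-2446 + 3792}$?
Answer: $- \frac{44956454459623}{15877416} \approx -2.8315 \cdot 10^{6}$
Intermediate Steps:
$G = \frac{1}{1346} \approx 0.00074294$
$S = - \frac{236263}{176940}$ ($S = 222 \cdot \frac{1}{983} + 1124 \left(- \frac{1}{720}\right) = \frac{222}{983} - \frac{281}{180} = - \frac{236263}{176940} \approx -1.3353$)
$\left(G + 4609\right) \left(S - 613\right) = \left(\frac{1}{1346} + 4609\right) \left(- \frac{236263}{176940} - 613\right) = \frac{6203715}{1346} \left(- \frac{108700483}{176940}\right) = - \frac{44956454459623}{15877416}$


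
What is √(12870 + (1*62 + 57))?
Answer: √12989 ≈ 113.97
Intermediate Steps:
√(12870 + (1*62 + 57)) = √(12870 + (62 + 57)) = √(12870 + 119) = √12989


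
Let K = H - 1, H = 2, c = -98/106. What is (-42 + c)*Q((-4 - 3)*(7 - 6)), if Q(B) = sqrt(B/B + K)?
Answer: -2275*sqrt(2)/53 ≈ -60.704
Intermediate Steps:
c = -49/53 (c = -98*1/106 = -49/53 ≈ -0.92453)
K = 1 (K = 2 - 1 = 1)
Q(B) = sqrt(2) (Q(B) = sqrt(B/B + 1) = sqrt(1 + 1) = sqrt(2))
(-42 + c)*Q((-4 - 3)*(7 - 6)) = (-42 - 49/53)*sqrt(2) = -2275*sqrt(2)/53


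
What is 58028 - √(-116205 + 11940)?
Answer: 58028 - 3*I*√11585 ≈ 58028.0 - 322.9*I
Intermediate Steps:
58028 - √(-116205 + 11940) = 58028 - √(-104265) = 58028 - 3*I*√11585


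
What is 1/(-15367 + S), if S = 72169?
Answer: 1/56802 ≈ 1.7605e-5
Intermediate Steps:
1/(-15367 + S) = 1/(-15367 + 72169) = 1/56802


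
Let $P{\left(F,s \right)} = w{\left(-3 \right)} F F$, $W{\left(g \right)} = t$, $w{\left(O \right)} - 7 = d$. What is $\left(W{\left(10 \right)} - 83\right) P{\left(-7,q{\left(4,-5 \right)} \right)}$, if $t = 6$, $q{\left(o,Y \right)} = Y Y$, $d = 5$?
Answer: $-45276$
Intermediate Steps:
$q{\left(o,Y \right)} = Y^{2}$
$w{\left(O \right)} = 12$ ($w{\left(O \right)} = 7 + 5 = 12$)
$W{\left(g \right)} = 6$
$P{\left(F,s \right)} = 12 F^{2}$ ($P{\left(F,s \right)} = 12 F F = 12 F^{2}$)
$\left(W{\left(10 \right)} - 83\right) P{\left(-7,q{\left(4,-5 \right)} \right)} = \left(6 - 83\right) 12 \left(-7\right)^{2} = - 77 \cdot 12 \cdot 49 = \left(-77\right) 588 = -45276$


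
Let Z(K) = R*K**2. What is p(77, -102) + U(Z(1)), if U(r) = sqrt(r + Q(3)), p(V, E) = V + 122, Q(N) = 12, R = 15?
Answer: 199 + 3*sqrt(3) ≈ 204.20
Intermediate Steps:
p(V, E) = 122 + V
Z(K) = 15*K**2
U(r) = sqrt(12 + r) (U(r) = sqrt(r + 12) = sqrt(12 + r))
p(77, -102) + U(Z(1)) = (122 + 77) + sqrt(12 + 15*1**2) = 199 + sqrt(12 + 15*1) = 199 + sqrt(12 + 15) = 199 + sqrt(27) = 199 + 3*sqrt(3)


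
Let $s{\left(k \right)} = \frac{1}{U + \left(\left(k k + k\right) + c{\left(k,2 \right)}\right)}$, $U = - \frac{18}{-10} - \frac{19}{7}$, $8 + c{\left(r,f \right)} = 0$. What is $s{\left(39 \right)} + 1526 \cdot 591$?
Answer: $\frac{48960501443}{54288} \approx 9.0187 \cdot 10^{5}$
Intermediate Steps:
$c{\left(r,f \right)} = -8$ ($c{\left(r,f \right)} = -8 + 0 = -8$)
$U = - \frac{32}{35}$ ($U = \left(-18\right) \left(- \frac{1}{10}\right) - \frac{19}{7} = \frac{9}{5} - \frac{19}{7} = - \frac{32}{35} \approx -0.91429$)
$s{\left(k \right)} = \frac{1}{- \frac{312}{35} + k + k^{2}}$ ($s{\left(k \right)} = \frac{1}{- \frac{32}{35} - \left(8 - k - k k\right)} = \frac{1}{- \frac{32}{35} - \left(8 - k - k^{2}\right)} = \frac{1}{- \frac{32}{35} + \left(-8 + k + k^{2}\right)} = \frac{1}{- \frac{312}{35} + k + k^{2}}$)
$s{\left(39 \right)} + 1526 \cdot 591 = \frac{35}{-312 + 35 \cdot 39 + 35 \cdot 39^{2}} + 1526 \cdot 591 = \frac{35}{-312 + 1365 + 35 \cdot 1521} + 901866 = \frac{35}{-312 + 1365 + 53235} + 901866 = \frac{35}{54288} + 901866 = \frac{48960501443}{54288}$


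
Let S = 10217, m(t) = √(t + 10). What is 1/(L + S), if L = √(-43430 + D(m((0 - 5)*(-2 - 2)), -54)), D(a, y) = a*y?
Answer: 1/(10217 + I*√(43430 + 54*√30)) ≈ 9.7835e-5 - 2.0024e-6*I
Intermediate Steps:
m(t) = √(10 + t)
L = √(-43430 - 54*√30) (L = √(-43430 + √(10 + (0 - 5)*(-2 - 2))*(-54)) = √(-43430 + √(10 - 5*(-4))*(-54)) = √(-43430 + √(10 + 20)*(-54)) = √(-43430 + √30*(-54)) = √(-43430 - 54*√30) ≈ 209.11*I)
1/(L + S) = 1/(√(-43430 - 54*√30) + 10217) = 1/(10217 + √(-43430 - 54*√30))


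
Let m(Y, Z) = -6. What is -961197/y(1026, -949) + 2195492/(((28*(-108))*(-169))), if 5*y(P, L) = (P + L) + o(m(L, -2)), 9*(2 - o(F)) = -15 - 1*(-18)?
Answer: -8855606099/144963 ≈ -61089.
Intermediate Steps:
o(F) = 5/3 (o(F) = 2 - (-15 - 1*(-18))/9 = 2 - (-15 + 18)/9 = 2 - ⅑*3 = 2 - ⅓ = 5/3)
y(P, L) = ⅓ + L/5 + P/5 (y(P, L) = ((P + L) + 5/3)/5 = ((L + P) + 5/3)/5 = (5/3 + L + P)/5 = ⅓ + L/5 + P/5)
-961197/y(1026, -949) + 2195492/(((28*(-108))*(-169))) = -961197/(⅓ + (⅕)*(-949) + (⅕)*1026) + 2195492/(((28*(-108))*(-169))) = -961197/(⅓ - 949/5 + 1026/5) + 2195492/((-3024*(-169))) = -961197/236/15 + 2195492/511056 = -961197*15/236 + 2195492*(1/511056) = -14417955/236 + 42221/9828 = -8855606099/144963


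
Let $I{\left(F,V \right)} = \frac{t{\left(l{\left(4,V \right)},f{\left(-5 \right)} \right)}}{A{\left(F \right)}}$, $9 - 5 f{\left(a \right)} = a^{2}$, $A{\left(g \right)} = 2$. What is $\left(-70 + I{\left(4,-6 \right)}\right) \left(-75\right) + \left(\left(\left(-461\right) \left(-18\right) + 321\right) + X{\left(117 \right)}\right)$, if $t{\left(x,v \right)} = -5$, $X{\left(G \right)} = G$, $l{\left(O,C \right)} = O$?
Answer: $\frac{28347}{2} \approx 14174.0$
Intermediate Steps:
$f{\left(a \right)} = \frac{9}{5} - \frac{a^{2}}{5}$
$I{\left(F,V \right)} = - \frac{5}{2}$
$\left(-70 + I{\left(4,-6 \right)}\right) \left(-75\right) + \left(\left(\left(-461\right) \left(-18\right) + 321\right) + X{\left(117 \right)}\right) = \left(-70 - \frac{5}{2}\right) \left(-75\right) + \left(\left(\left(-461\right) \left(-18\right) + 321\right) + 117\right) = \left(- \frac{145}{2}\right) \left(-75\right) + \left(\left(8298 + 321\right) + 117\right) = \frac{10875}{2} + \left(8619 + 117\right) = \frac{10875}{2} + 8736 = \frac{28347}{2}$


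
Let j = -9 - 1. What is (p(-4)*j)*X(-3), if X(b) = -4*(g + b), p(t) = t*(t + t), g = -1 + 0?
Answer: -5120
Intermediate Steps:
g = -1
p(t) = 2*t² (p(t) = t*(2*t) = 2*t²)
j = -10
X(b) = 4 - 4*b (X(b) = -4*(-1 + b) = 4 - 4*b)
(p(-4)*j)*X(-3) = ((2*(-4)²)*(-10))*(4 - 4*(-3)) = ((2*16)*(-10))*(4 + 12) = (32*(-10))*16 = -320*16 = -5120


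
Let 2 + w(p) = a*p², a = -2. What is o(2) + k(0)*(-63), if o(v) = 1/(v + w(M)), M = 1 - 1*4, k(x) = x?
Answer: -1/18 ≈ -0.055556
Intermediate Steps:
M = -3 (M = 1 - 4 = -3)
w(p) = -2 - 2*p²
o(v) = 1/(-20 + v) (o(v) = 1/(v + (-2 - 2*(-3)²)) = 1/(v + (-2 - 2*9)) = 1/(v + (-2 - 18)) = 1/(v - 20) = 1/(-20 + v))
o(2) + k(0)*(-63) = 1/(-20 + 2) + 0*(-63) = 1/(-18) + 0 = -1/18 + 0 = -1/18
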